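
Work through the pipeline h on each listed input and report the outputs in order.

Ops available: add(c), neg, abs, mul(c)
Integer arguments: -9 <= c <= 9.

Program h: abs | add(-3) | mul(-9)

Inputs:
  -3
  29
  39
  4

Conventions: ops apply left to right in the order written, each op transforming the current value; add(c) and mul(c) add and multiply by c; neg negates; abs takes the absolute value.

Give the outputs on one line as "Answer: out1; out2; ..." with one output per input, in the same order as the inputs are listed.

0; -234; -324; -9

Execution, op by op:
  -3 -> 3 -> 0 -> 0
  29 -> 29 -> 26 -> -234
  39 -> 39 -> 36 -> -324
  4 -> 4 -> 1 -> -9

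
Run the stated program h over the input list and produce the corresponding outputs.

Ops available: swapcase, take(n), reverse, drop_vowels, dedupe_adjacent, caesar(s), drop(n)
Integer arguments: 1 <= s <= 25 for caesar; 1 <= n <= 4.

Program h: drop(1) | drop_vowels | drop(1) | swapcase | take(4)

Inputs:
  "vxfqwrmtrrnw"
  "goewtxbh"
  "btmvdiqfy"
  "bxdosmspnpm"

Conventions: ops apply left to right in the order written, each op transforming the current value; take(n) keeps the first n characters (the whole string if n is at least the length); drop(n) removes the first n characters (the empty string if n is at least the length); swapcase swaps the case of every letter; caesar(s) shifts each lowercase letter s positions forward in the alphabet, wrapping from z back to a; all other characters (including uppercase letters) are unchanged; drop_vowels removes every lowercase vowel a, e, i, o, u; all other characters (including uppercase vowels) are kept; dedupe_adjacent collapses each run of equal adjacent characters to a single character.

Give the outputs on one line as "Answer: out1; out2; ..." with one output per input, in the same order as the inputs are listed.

"FQWR"; "TXBH"; "MVDQ"; "DSMS"

Execution, op by op:
  "vxfqwrmtrrnw" -> "xfqwrmtrrnw" -> "xfqwrmtrrnw" -> "fqwrmtrrnw" -> "FQWRMTRRNW" -> "FQWR"
  "goewtxbh" -> "oewtxbh" -> "wtxbh" -> "txbh" -> "TXBH" -> "TXBH"
  "btmvdiqfy" -> "tmvdiqfy" -> "tmvdqfy" -> "mvdqfy" -> "MVDQFY" -> "MVDQ"
  "bxdosmspnpm" -> "xdosmspnpm" -> "xdsmspnpm" -> "dsmspnpm" -> "DSMSPNPM" -> "DSMS"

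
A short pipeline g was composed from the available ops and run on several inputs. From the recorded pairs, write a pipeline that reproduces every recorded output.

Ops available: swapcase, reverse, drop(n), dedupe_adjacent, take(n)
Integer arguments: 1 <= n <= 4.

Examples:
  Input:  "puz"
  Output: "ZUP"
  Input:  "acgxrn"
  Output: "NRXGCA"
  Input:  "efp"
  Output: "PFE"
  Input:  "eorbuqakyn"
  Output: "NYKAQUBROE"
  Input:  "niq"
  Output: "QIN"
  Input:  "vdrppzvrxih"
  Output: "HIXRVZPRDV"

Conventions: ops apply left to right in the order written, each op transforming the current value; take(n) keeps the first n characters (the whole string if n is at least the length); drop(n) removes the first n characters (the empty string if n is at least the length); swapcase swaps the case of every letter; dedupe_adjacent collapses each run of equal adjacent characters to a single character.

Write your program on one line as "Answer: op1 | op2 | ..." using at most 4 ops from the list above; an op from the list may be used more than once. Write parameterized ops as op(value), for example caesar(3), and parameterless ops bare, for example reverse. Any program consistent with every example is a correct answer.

reverse | dedupe_adjacent | swapcase

Check, running the answer program on each example:
  "puz" -> "zup" -> "zup" -> "ZUP"
  "acgxrn" -> "nrxgca" -> "nrxgca" -> "NRXGCA"
  "efp" -> "pfe" -> "pfe" -> "PFE"
  "eorbuqakyn" -> "nykaqubroe" -> "nykaqubroe" -> "NYKAQUBROE"
  "niq" -> "qin" -> "qin" -> "QIN"
  "vdrppzvrxih" -> "hixrvzpprdv" -> "hixrvzprdv" -> "HIXRVZPRDV"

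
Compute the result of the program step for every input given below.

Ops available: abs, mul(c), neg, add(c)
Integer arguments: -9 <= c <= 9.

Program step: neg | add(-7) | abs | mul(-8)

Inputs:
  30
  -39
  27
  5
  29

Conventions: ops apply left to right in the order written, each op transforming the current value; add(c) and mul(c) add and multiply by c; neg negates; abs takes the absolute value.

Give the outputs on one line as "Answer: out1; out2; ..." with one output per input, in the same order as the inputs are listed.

-296; -256; -272; -96; -288

Execution, op by op:
  30 -> -30 -> -37 -> 37 -> -296
  -39 -> 39 -> 32 -> 32 -> -256
  27 -> -27 -> -34 -> 34 -> -272
  5 -> -5 -> -12 -> 12 -> -96
  29 -> -29 -> -36 -> 36 -> -288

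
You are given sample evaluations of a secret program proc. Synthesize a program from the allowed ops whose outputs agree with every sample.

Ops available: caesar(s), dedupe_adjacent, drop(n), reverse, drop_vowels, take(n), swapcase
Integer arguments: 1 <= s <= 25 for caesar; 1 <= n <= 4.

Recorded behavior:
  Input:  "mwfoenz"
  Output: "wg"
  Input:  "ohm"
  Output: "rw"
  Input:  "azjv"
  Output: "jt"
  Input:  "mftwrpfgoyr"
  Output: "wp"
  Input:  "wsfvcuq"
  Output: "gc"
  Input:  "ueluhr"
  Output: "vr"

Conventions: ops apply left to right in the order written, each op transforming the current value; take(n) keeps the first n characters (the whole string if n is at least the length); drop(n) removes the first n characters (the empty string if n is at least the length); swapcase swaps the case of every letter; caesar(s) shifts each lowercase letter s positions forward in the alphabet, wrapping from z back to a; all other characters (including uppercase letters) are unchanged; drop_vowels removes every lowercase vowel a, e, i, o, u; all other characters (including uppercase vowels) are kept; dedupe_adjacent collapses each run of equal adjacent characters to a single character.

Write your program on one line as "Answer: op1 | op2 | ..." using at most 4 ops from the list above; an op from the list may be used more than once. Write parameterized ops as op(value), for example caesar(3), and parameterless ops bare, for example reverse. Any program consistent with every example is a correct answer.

drop_vowels | take(2) | caesar(14) | caesar(22)

Check, running the answer program on each example:
  "mwfoenz" -> "mwfnz" -> "mw" -> "ak" -> "wg"
  "ohm" -> "hm" -> "hm" -> "va" -> "rw"
  "azjv" -> "zjv" -> "zj" -> "nx" -> "jt"
  "mftwrpfgoyr" -> "mftwrpfgyr" -> "mf" -> "at" -> "wp"
  "wsfvcuq" -> "wsfvcq" -> "ws" -> "kg" -> "gc"
  "ueluhr" -> "lhr" -> "lh" -> "zv" -> "vr"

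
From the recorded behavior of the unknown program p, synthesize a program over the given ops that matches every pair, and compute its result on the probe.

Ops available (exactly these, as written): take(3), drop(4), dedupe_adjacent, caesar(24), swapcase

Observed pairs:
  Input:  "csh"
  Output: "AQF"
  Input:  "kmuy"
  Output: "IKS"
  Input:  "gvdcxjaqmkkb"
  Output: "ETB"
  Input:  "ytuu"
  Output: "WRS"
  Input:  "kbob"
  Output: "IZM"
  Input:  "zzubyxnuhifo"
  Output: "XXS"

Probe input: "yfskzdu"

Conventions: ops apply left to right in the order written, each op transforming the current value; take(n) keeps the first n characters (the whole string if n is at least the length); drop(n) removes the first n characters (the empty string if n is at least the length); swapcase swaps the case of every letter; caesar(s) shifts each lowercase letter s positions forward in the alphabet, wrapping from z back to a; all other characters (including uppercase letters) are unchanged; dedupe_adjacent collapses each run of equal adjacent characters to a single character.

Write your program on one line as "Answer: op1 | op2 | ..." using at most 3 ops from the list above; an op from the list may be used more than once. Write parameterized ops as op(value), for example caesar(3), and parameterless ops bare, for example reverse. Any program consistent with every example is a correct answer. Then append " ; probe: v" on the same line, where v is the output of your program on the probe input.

caesar(24) | take(3) | swapcase ; probe: "WDQ"

Check, running the answer program on each example:
  "csh" -> "aqf" -> "aqf" -> "AQF"
  "kmuy" -> "iksw" -> "iks" -> "IKS"
  "gvdcxjaqmkkb" -> "etbavhyokiiz" -> "etb" -> "ETB"
  "ytuu" -> "wrss" -> "wrs" -> "WRS"
  "kbob" -> "izmz" -> "izm" -> "IZM"
  "zzubyxnuhifo" -> "xxszwvlsfgdm" -> "xxs" -> "XXS"
  probe: "yfskzdu" -> "wdqixbs" -> "wdq" -> "WDQ"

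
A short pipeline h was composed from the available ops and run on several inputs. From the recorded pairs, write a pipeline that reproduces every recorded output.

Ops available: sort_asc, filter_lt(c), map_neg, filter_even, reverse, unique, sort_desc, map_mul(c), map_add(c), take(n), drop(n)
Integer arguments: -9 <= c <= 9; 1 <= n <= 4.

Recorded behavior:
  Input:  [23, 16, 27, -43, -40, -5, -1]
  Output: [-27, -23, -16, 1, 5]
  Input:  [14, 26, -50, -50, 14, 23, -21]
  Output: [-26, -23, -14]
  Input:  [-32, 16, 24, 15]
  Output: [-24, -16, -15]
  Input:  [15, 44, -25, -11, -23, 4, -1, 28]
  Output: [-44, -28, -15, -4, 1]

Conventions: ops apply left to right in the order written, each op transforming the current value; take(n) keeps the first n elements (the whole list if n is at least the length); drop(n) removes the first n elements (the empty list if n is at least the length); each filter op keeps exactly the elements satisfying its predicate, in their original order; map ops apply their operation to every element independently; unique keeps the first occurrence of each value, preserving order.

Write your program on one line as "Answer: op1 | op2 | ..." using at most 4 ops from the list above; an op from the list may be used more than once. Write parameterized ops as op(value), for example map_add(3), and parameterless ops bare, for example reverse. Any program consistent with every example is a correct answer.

unique | map_neg | filter_lt(7) | sort_asc

Check, running the answer program on each example:
  [23, 16, 27, -43, -40, -5, -1] -> [23, 16, 27, -43, -40, -5, -1] -> [-23, -16, -27, 43, 40, 5, 1] -> [-23, -16, -27, 5, 1] -> [-27, -23, -16, 1, 5]
  [14, 26, -50, -50, 14, 23, -21] -> [14, 26, -50, 23, -21] -> [-14, -26, 50, -23, 21] -> [-14, -26, -23] -> [-26, -23, -14]
  [-32, 16, 24, 15] -> [-32, 16, 24, 15] -> [32, -16, -24, -15] -> [-16, -24, -15] -> [-24, -16, -15]
  [15, 44, -25, -11, -23, 4, -1, 28] -> [15, 44, -25, -11, -23, 4, -1, 28] -> [-15, -44, 25, 11, 23, -4, 1, -28] -> [-15, -44, -4, 1, -28] -> [-44, -28, -15, -4, 1]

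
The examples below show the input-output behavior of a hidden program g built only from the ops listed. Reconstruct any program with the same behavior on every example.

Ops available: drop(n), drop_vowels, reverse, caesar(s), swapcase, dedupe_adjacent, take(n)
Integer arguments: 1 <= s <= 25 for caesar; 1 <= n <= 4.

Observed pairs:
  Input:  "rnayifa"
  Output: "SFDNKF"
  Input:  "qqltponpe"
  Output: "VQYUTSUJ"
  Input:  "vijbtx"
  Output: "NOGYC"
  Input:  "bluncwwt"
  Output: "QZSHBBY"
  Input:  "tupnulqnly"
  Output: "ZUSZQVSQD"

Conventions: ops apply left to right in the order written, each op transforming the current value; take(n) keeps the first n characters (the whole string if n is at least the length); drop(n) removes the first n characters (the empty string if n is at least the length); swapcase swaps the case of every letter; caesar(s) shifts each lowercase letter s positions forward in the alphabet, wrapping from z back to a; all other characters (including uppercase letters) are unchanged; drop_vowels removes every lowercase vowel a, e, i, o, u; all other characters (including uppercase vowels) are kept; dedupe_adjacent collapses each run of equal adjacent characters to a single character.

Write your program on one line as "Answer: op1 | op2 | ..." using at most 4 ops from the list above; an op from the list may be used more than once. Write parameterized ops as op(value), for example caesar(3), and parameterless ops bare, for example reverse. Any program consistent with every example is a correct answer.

drop(1) | caesar(5) | swapcase

Check, running the answer program on each example:
  "rnayifa" -> "nayifa" -> "sfdnkf" -> "SFDNKF"
  "qqltponpe" -> "qltponpe" -> "vqyutsuj" -> "VQYUTSUJ"
  "vijbtx" -> "ijbtx" -> "nogyc" -> "NOGYC"
  "bluncwwt" -> "luncwwt" -> "qzshbby" -> "QZSHBBY"
  "tupnulqnly" -> "upnulqnly" -> "zuszqvsqd" -> "ZUSZQVSQD"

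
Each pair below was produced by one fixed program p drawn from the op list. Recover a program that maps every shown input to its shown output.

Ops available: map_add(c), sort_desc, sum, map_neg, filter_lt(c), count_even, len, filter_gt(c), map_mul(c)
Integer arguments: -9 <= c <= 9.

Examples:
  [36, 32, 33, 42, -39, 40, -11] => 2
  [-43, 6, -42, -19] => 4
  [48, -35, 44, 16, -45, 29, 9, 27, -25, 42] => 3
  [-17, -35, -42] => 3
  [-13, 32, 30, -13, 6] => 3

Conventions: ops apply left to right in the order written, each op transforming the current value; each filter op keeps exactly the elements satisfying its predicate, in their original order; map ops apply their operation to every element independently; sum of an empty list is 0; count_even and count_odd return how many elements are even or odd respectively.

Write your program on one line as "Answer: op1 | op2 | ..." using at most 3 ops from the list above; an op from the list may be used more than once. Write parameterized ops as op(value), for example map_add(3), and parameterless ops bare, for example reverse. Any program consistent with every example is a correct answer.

filter_lt(7) | map_mul(4) | count_even

Check, running the answer program on each example:
  [36, 32, 33, 42, -39, 40, -11] -> [-39, -11] -> [-156, -44] -> 2
  [-43, 6, -42, -19] -> [-43, 6, -42, -19] -> [-172, 24, -168, -76] -> 4
  [48, -35, 44, 16, -45, 29, 9, 27, -25, 42] -> [-35, -45, -25] -> [-140, -180, -100] -> 3
  [-17, -35, -42] -> [-17, -35, -42] -> [-68, -140, -168] -> 3
  [-13, 32, 30, -13, 6] -> [-13, -13, 6] -> [-52, -52, 24] -> 3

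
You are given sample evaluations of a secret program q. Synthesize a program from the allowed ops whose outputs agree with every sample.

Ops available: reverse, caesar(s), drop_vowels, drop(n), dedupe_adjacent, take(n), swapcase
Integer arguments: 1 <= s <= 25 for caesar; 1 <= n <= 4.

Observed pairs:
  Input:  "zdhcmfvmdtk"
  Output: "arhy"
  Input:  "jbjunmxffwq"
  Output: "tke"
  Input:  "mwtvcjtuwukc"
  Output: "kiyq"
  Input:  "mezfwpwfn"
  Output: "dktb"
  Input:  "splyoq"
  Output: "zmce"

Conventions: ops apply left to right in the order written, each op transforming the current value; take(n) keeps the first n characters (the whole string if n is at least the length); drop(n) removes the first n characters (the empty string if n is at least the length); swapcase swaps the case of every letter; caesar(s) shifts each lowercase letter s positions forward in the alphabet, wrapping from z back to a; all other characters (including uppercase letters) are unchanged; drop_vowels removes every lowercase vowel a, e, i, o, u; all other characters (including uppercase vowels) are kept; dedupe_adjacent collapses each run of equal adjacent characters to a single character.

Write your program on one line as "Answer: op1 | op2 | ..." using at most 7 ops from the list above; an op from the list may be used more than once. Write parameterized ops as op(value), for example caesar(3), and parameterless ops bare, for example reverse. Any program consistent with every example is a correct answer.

drop(2) | reverse | take(4) | reverse | dedupe_adjacent | caesar(14)

Check, running the answer program on each example:
  "zdhcmfvmdtk" -> "hcmfvmdtk" -> "ktdmvfmch" -> "ktdm" -> "mdtk" -> "mdtk" -> "arhy"
  "jbjunmxffwq" -> "junmxffwq" -> "qwffxmnuj" -> "qwff" -> "ffwq" -> "fwq" -> "tke"
  "mwtvcjtuwukc" -> "tvcjtuwukc" -> "ckuwutjcvt" -> "ckuw" -> "wukc" -> "wukc" -> "kiyq"
  "mezfwpwfn" -> "zfwpwfn" -> "nfwpwfz" -> "nfwp" -> "pwfn" -> "pwfn" -> "dktb"
  "splyoq" -> "lyoq" -> "qoyl" -> "qoyl" -> "lyoq" -> "lyoq" -> "zmce"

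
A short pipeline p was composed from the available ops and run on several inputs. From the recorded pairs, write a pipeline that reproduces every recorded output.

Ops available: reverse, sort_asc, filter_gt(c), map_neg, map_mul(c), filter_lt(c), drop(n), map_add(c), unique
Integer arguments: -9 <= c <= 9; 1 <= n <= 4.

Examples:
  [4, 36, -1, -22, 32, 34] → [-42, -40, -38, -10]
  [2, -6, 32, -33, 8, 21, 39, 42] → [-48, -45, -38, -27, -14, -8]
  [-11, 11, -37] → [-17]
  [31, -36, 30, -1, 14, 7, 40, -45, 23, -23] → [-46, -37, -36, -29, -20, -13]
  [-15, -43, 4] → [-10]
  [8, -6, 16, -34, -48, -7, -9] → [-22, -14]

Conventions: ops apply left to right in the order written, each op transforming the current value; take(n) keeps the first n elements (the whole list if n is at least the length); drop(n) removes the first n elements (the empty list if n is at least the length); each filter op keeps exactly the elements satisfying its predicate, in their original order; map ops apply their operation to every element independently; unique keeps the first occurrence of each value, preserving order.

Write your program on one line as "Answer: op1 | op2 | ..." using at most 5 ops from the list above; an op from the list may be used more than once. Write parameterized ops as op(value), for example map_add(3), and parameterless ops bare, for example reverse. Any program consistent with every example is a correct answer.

filter_gt(0) | map_add(6) | map_neg | sort_asc

Check, running the answer program on each example:
  [4, 36, -1, -22, 32, 34] -> [4, 36, 32, 34] -> [10, 42, 38, 40] -> [-10, -42, -38, -40] -> [-42, -40, -38, -10]
  [2, -6, 32, -33, 8, 21, 39, 42] -> [2, 32, 8, 21, 39, 42] -> [8, 38, 14, 27, 45, 48] -> [-8, -38, -14, -27, -45, -48] -> [-48, -45, -38, -27, -14, -8]
  [-11, 11, -37] -> [11] -> [17] -> [-17] -> [-17]
  [31, -36, 30, -1, 14, 7, 40, -45, 23, -23] -> [31, 30, 14, 7, 40, 23] -> [37, 36, 20, 13, 46, 29] -> [-37, -36, -20, -13, -46, -29] -> [-46, -37, -36, -29, -20, -13]
  [-15, -43, 4] -> [4] -> [10] -> [-10] -> [-10]
  [8, -6, 16, -34, -48, -7, -9] -> [8, 16] -> [14, 22] -> [-14, -22] -> [-22, -14]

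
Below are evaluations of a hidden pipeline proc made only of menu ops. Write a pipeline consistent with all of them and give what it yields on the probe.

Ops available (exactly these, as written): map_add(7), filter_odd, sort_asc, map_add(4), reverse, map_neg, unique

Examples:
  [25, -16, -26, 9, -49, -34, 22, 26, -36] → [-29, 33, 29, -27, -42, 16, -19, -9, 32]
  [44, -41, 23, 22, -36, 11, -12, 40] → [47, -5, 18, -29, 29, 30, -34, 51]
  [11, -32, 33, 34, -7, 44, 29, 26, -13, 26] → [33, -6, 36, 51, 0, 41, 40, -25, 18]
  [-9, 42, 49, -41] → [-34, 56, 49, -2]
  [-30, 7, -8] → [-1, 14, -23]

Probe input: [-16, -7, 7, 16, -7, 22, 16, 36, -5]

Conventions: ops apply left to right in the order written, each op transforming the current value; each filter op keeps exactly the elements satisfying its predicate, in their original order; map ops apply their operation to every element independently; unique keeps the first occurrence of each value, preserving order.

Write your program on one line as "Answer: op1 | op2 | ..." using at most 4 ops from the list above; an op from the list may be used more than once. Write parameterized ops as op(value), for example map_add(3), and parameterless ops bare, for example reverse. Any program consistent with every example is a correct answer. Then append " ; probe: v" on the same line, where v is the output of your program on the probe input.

reverse | map_add(7) | unique ; probe: [2, 43, 23, 29, 0, 14, -9]

Check, running the answer program on each example:
  [25, -16, -26, 9, -49, -34, 22, 26, -36] -> [-36, 26, 22, -34, -49, 9, -26, -16, 25] -> [-29, 33, 29, -27, -42, 16, -19, -9, 32] -> [-29, 33, 29, -27, -42, 16, -19, -9, 32]
  [44, -41, 23, 22, -36, 11, -12, 40] -> [40, -12, 11, -36, 22, 23, -41, 44] -> [47, -5, 18, -29, 29, 30, -34, 51] -> [47, -5, 18, -29, 29, 30, -34, 51]
  [11, -32, 33, 34, -7, 44, 29, 26, -13, 26] -> [26, -13, 26, 29, 44, -7, 34, 33, -32, 11] -> [33, -6, 33, 36, 51, 0, 41, 40, -25, 18] -> [33, -6, 36, 51, 0, 41, 40, -25, 18]
  [-9, 42, 49, -41] -> [-41, 49, 42, -9] -> [-34, 56, 49, -2] -> [-34, 56, 49, -2]
  [-30, 7, -8] -> [-8, 7, -30] -> [-1, 14, -23] -> [-1, 14, -23]
  probe: [-16, -7, 7, 16, -7, 22, 16, 36, -5] -> [-5, 36, 16, 22, -7, 16, 7, -7, -16] -> [2, 43, 23, 29, 0, 23, 14, 0, -9] -> [2, 43, 23, 29, 0, 14, -9]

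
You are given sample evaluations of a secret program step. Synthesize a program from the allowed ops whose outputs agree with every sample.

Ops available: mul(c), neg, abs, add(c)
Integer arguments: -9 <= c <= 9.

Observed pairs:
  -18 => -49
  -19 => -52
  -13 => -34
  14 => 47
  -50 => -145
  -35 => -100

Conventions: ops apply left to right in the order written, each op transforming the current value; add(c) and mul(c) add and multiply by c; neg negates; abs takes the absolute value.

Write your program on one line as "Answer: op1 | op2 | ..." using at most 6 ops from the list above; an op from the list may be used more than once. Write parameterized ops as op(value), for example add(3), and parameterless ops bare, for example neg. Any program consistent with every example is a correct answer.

add(-4) | add(2) | mul(-3) | neg | add(3) | add(8)

Check, running the answer program on each example:
  -18 -> -22 -> -20 -> 60 -> -60 -> -57 -> -49
  -19 -> -23 -> -21 -> 63 -> -63 -> -60 -> -52
  -13 -> -17 -> -15 -> 45 -> -45 -> -42 -> -34
  14 -> 10 -> 12 -> -36 -> 36 -> 39 -> 47
  -50 -> -54 -> -52 -> 156 -> -156 -> -153 -> -145
  -35 -> -39 -> -37 -> 111 -> -111 -> -108 -> -100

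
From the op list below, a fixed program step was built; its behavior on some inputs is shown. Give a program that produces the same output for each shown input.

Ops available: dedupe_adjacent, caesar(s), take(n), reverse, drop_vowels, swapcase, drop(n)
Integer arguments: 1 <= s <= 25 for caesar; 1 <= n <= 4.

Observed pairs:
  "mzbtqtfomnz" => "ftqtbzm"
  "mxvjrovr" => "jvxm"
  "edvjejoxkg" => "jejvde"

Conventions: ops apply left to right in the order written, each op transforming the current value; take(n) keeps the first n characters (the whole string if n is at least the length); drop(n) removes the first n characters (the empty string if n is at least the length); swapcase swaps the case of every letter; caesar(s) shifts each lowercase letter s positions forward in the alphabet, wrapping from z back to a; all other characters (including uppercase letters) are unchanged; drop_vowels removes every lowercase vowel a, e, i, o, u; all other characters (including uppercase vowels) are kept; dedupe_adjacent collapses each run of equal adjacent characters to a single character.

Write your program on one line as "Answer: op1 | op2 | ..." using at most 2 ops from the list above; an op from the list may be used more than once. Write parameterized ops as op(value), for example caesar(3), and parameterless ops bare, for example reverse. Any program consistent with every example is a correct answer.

reverse | drop(4)

Check, running the answer program on each example:
  "mzbtqtfomnz" -> "znmoftqtbzm" -> "ftqtbzm"
  "mxvjrovr" -> "rvorjvxm" -> "jvxm"
  "edvjejoxkg" -> "gkxojejvde" -> "jejvde"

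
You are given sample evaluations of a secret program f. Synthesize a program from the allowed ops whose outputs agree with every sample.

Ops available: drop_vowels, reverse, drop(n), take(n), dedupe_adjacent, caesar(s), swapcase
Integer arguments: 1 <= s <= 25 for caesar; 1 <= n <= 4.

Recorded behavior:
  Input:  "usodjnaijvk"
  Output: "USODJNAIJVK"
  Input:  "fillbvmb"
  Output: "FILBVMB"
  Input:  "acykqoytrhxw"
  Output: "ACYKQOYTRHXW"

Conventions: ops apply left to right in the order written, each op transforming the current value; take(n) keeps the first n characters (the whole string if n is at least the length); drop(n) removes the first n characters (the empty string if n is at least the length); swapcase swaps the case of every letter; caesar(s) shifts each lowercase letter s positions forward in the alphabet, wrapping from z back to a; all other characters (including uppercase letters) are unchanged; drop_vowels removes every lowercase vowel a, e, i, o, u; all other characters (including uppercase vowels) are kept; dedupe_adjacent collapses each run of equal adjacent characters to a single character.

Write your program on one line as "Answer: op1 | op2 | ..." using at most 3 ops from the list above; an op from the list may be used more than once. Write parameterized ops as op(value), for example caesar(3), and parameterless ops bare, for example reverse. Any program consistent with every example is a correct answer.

swapcase | dedupe_adjacent

Check, running the answer program on each example:
  "usodjnaijvk" -> "USODJNAIJVK" -> "USODJNAIJVK"
  "fillbvmb" -> "FILLBVMB" -> "FILBVMB"
  "acykqoytrhxw" -> "ACYKQOYTRHXW" -> "ACYKQOYTRHXW"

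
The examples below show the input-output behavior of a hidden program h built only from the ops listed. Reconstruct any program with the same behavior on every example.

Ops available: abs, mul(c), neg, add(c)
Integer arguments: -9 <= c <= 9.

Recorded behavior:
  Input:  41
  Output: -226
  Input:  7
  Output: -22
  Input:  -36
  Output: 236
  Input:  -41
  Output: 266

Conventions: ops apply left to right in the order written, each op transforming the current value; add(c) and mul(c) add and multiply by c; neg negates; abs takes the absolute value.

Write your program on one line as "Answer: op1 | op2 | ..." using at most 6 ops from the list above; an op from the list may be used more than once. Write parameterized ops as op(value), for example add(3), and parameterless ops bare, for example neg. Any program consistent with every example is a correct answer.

add(-4) | mul(6) | add(-4) | neg | add(-8)

Check, running the answer program on each example:
  41 -> 37 -> 222 -> 218 -> -218 -> -226
  7 -> 3 -> 18 -> 14 -> -14 -> -22
  -36 -> -40 -> -240 -> -244 -> 244 -> 236
  -41 -> -45 -> -270 -> -274 -> 274 -> 266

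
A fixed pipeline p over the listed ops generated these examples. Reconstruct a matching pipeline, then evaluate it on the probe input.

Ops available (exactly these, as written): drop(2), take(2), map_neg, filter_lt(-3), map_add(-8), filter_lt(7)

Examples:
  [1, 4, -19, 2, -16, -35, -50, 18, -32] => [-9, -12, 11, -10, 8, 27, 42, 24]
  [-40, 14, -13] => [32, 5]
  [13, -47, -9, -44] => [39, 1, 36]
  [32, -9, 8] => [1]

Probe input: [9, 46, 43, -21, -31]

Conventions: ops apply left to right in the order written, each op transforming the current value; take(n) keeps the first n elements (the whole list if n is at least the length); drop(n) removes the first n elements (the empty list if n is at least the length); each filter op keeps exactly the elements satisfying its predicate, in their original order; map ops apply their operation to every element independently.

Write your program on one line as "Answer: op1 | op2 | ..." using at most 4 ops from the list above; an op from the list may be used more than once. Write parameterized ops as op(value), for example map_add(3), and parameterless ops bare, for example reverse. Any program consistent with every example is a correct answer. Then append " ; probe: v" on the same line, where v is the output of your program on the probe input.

filter_lt(7) | map_neg | map_add(-8) ; probe: [13, 23]

Check, running the answer program on each example:
  [1, 4, -19, 2, -16, -35, -50, 18, -32] -> [1, 4, -19, 2, -16, -35, -50, -32] -> [-1, -4, 19, -2, 16, 35, 50, 32] -> [-9, -12, 11, -10, 8, 27, 42, 24]
  [-40, 14, -13] -> [-40, -13] -> [40, 13] -> [32, 5]
  [13, -47, -9, -44] -> [-47, -9, -44] -> [47, 9, 44] -> [39, 1, 36]
  [32, -9, 8] -> [-9] -> [9] -> [1]
  probe: [9, 46, 43, -21, -31] -> [-21, -31] -> [21, 31] -> [13, 23]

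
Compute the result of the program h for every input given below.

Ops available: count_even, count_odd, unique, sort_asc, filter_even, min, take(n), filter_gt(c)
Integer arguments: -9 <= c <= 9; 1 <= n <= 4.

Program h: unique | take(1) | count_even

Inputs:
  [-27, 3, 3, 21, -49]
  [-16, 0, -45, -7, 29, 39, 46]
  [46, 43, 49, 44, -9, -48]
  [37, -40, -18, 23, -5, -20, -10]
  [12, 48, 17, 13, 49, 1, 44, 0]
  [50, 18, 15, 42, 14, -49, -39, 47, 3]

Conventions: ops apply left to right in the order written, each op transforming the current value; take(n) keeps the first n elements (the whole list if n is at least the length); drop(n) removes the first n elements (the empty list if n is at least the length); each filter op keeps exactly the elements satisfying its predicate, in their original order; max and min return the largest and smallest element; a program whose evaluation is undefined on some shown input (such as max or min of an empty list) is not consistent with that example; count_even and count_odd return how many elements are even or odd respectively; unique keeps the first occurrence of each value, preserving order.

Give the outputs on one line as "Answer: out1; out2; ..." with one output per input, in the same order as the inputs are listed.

0; 1; 1; 0; 1; 1

Execution, op by op:
  [-27, 3, 3, 21, -49] -> [-27, 3, 21, -49] -> [-27] -> 0
  [-16, 0, -45, -7, 29, 39, 46] -> [-16, 0, -45, -7, 29, 39, 46] -> [-16] -> 1
  [46, 43, 49, 44, -9, -48] -> [46, 43, 49, 44, -9, -48] -> [46] -> 1
  [37, -40, -18, 23, -5, -20, -10] -> [37, -40, -18, 23, -5, -20, -10] -> [37] -> 0
  [12, 48, 17, 13, 49, 1, 44, 0] -> [12, 48, 17, 13, 49, 1, 44, 0] -> [12] -> 1
  [50, 18, 15, 42, 14, -49, -39, 47, 3] -> [50, 18, 15, 42, 14, -49, -39, 47, 3] -> [50] -> 1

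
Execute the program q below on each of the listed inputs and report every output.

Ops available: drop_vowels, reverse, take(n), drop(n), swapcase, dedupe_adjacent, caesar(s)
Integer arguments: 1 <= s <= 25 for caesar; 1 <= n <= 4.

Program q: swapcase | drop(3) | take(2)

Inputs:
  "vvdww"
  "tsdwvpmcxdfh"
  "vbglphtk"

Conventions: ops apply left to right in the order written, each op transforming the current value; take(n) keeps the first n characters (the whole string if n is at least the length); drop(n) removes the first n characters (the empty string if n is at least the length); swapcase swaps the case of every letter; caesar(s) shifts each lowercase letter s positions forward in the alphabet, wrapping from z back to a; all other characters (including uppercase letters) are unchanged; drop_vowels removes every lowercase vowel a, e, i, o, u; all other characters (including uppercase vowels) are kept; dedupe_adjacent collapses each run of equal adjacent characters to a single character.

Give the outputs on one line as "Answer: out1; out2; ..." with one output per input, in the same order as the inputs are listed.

"WW"; "WV"; "LP"

Execution, op by op:
  "vvdww" -> "VVDWW" -> "WW" -> "WW"
  "tsdwvpmcxdfh" -> "TSDWVPMCXDFH" -> "WVPMCXDFH" -> "WV"
  "vbglphtk" -> "VBGLPHTK" -> "LPHTK" -> "LP"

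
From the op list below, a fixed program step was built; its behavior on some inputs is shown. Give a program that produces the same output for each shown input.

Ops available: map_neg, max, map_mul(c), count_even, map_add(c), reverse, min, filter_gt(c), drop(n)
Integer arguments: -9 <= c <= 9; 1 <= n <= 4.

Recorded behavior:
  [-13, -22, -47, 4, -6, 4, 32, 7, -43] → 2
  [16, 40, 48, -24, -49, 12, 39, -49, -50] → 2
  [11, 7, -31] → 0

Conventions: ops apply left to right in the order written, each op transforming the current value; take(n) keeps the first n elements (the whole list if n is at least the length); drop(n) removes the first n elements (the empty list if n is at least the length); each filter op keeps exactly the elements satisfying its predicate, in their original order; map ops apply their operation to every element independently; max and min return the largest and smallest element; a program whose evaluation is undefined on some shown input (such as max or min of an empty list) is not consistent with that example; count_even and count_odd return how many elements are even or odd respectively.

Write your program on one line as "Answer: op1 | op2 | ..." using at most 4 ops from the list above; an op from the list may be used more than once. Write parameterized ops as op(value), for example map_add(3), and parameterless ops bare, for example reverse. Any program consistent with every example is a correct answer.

map_mul(-9) | reverse | filter_gt(6) | count_even

Check, running the answer program on each example:
  [-13, -22, -47, 4, -6, 4, 32, 7, -43] -> [117, 198, 423, -36, 54, -36, -288, -63, 387] -> [387, -63, -288, -36, 54, -36, 423, 198, 117] -> [387, 54, 423, 198, 117] -> 2
  [16, 40, 48, -24, -49, 12, 39, -49, -50] -> [-144, -360, -432, 216, 441, -108, -351, 441, 450] -> [450, 441, -351, -108, 441, 216, -432, -360, -144] -> [450, 441, 441, 216] -> 2
  [11, 7, -31] -> [-99, -63, 279] -> [279, -63, -99] -> [279] -> 0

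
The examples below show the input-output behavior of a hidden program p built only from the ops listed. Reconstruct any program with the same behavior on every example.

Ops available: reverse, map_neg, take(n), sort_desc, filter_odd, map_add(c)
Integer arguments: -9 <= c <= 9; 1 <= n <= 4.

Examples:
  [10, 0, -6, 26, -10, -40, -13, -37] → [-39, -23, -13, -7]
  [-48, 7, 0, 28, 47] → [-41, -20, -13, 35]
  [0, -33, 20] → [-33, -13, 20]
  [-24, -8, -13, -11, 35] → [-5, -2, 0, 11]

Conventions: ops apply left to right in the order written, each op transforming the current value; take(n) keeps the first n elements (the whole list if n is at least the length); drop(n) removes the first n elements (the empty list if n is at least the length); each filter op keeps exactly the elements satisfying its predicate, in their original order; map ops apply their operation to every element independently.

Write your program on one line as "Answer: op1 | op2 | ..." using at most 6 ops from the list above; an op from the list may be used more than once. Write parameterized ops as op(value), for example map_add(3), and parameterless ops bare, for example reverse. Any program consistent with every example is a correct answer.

take(4) | reverse | sort_desc | map_neg | map_add(-5) | map_add(-8)

Check, running the answer program on each example:
  [10, 0, -6, 26, -10, -40, -13, -37] -> [10, 0, -6, 26] -> [26, -6, 0, 10] -> [26, 10, 0, -6] -> [-26, -10, 0, 6] -> [-31, -15, -5, 1] -> [-39, -23, -13, -7]
  [-48, 7, 0, 28, 47] -> [-48, 7, 0, 28] -> [28, 0, 7, -48] -> [28, 7, 0, -48] -> [-28, -7, 0, 48] -> [-33, -12, -5, 43] -> [-41, -20, -13, 35]
  [0, -33, 20] -> [0, -33, 20] -> [20, -33, 0] -> [20, 0, -33] -> [-20, 0, 33] -> [-25, -5, 28] -> [-33, -13, 20]
  [-24, -8, -13, -11, 35] -> [-24, -8, -13, -11] -> [-11, -13, -8, -24] -> [-8, -11, -13, -24] -> [8, 11, 13, 24] -> [3, 6, 8, 19] -> [-5, -2, 0, 11]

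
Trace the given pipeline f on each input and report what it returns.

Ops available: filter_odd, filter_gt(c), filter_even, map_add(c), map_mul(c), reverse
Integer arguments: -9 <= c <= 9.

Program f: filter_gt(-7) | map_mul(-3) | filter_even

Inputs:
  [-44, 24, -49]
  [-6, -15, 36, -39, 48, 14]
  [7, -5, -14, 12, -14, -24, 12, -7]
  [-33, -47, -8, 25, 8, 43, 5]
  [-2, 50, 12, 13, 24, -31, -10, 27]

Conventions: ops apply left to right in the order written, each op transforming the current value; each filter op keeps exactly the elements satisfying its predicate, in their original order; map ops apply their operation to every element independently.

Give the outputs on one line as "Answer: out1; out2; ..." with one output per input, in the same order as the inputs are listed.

[-72]; [18, -108, -144, -42]; [-36, -36]; [-24]; [6, -150, -36, -72]

Execution, op by op:
  [-44, 24, -49] -> [24] -> [-72] -> [-72]
  [-6, -15, 36, -39, 48, 14] -> [-6, 36, 48, 14] -> [18, -108, -144, -42] -> [18, -108, -144, -42]
  [7, -5, -14, 12, -14, -24, 12, -7] -> [7, -5, 12, 12] -> [-21, 15, -36, -36] -> [-36, -36]
  [-33, -47, -8, 25, 8, 43, 5] -> [25, 8, 43, 5] -> [-75, -24, -129, -15] -> [-24]
  [-2, 50, 12, 13, 24, -31, -10, 27] -> [-2, 50, 12, 13, 24, 27] -> [6, -150, -36, -39, -72, -81] -> [6, -150, -36, -72]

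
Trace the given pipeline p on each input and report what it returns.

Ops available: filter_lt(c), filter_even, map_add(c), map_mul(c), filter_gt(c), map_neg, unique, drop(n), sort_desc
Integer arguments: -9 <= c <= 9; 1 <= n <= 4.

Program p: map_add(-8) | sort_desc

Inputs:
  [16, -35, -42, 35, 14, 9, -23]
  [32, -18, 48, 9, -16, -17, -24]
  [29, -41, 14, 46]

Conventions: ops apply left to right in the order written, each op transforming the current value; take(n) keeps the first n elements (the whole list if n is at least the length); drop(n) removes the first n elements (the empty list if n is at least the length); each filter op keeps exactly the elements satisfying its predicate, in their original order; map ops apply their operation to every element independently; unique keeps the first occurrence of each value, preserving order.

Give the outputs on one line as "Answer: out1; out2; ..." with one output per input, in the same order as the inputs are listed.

[27, 8, 6, 1, -31, -43, -50]; [40, 24, 1, -24, -25, -26, -32]; [38, 21, 6, -49]

Execution, op by op:
  [16, -35, -42, 35, 14, 9, -23] -> [8, -43, -50, 27, 6, 1, -31] -> [27, 8, 6, 1, -31, -43, -50]
  [32, -18, 48, 9, -16, -17, -24] -> [24, -26, 40, 1, -24, -25, -32] -> [40, 24, 1, -24, -25, -26, -32]
  [29, -41, 14, 46] -> [21, -49, 6, 38] -> [38, 21, 6, -49]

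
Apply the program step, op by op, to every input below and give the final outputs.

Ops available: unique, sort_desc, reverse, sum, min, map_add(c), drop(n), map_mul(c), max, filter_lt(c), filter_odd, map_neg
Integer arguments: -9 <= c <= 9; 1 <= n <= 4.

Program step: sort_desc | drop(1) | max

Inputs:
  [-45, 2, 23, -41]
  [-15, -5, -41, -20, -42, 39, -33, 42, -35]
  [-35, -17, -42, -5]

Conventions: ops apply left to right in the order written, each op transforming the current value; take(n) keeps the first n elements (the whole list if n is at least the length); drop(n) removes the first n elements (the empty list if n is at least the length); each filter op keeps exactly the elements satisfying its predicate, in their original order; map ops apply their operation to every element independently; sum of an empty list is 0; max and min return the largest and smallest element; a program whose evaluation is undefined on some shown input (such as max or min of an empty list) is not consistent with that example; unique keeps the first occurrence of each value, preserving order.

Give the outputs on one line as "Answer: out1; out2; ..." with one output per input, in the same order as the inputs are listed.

2; 39; -17

Execution, op by op:
  [-45, 2, 23, -41] -> [23, 2, -41, -45] -> [2, -41, -45] -> 2
  [-15, -5, -41, -20, -42, 39, -33, 42, -35] -> [42, 39, -5, -15, -20, -33, -35, -41, -42] -> [39, -5, -15, -20, -33, -35, -41, -42] -> 39
  [-35, -17, -42, -5] -> [-5, -17, -35, -42] -> [-17, -35, -42] -> -17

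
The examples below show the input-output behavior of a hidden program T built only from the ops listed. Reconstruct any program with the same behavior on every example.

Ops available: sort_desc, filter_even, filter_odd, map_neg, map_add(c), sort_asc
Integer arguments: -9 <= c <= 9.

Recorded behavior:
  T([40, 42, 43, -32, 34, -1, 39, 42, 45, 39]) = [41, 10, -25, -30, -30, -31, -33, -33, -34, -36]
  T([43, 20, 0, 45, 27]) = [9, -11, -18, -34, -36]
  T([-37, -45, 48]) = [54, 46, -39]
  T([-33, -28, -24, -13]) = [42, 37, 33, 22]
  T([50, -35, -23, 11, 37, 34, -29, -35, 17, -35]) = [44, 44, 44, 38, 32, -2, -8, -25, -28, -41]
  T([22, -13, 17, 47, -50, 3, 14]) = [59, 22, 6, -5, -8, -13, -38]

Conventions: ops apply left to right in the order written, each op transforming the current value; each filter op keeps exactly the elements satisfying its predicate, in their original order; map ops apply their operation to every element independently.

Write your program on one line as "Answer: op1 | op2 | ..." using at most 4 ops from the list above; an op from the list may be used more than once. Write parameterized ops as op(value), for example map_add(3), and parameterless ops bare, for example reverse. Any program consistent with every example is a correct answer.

sort_desc | map_add(-9) | map_neg | sort_desc

Check, running the answer program on each example:
  [40, 42, 43, -32, 34, -1, 39, 42, 45, 39] -> [45, 43, 42, 42, 40, 39, 39, 34, -1, -32] -> [36, 34, 33, 33, 31, 30, 30, 25, -10, -41] -> [-36, -34, -33, -33, -31, -30, -30, -25, 10, 41] -> [41, 10, -25, -30, -30, -31, -33, -33, -34, -36]
  [43, 20, 0, 45, 27] -> [45, 43, 27, 20, 0] -> [36, 34, 18, 11, -9] -> [-36, -34, -18, -11, 9] -> [9, -11, -18, -34, -36]
  [-37, -45, 48] -> [48, -37, -45] -> [39, -46, -54] -> [-39, 46, 54] -> [54, 46, -39]
  [-33, -28, -24, -13] -> [-13, -24, -28, -33] -> [-22, -33, -37, -42] -> [22, 33, 37, 42] -> [42, 37, 33, 22]
  [50, -35, -23, 11, 37, 34, -29, -35, 17, -35] -> [50, 37, 34, 17, 11, -23, -29, -35, -35, -35] -> [41, 28, 25, 8, 2, -32, -38, -44, -44, -44] -> [-41, -28, -25, -8, -2, 32, 38, 44, 44, 44] -> [44, 44, 44, 38, 32, -2, -8, -25, -28, -41]
  [22, -13, 17, 47, -50, 3, 14] -> [47, 22, 17, 14, 3, -13, -50] -> [38, 13, 8, 5, -6, -22, -59] -> [-38, -13, -8, -5, 6, 22, 59] -> [59, 22, 6, -5, -8, -13, -38]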